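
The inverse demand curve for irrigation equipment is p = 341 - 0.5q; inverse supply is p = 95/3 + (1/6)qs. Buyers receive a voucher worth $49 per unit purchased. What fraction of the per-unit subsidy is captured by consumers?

Pre-subsidy: 341 - 0.5q = 95/3 + (1/6)q gives q* = 464 and p* = 109.
With the rebate, buyers effectively pay pb = ps − 49, where ps is the price sellers receive.
On the curves, pb = 341 - 0.5q and ps = 95/3 + (1/6)q; the wedge ps − pb = 49 gives 95/3 + (1/6)q − (341 - 0.5q) = 49, so q' = 537.5.
Then pb = 341 − 0.5·537.5 = 72.25 and ps = 95/3 + (1/6)·537.5 = 121.25.
Buyers' price falls by p* − pb = 109 − 72.25 = 36.75; sellers' price rises by ps − p* = 121.25 − 109 = 12.25.
So consumers capture 36.75/49 = 0.75 of each unit of subsidy.

Consumer share = 0.75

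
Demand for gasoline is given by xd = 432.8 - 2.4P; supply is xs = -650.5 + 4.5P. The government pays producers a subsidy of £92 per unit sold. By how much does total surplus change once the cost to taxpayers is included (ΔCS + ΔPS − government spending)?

Net change in total surplus = -£6624

Pre-subsidy: 432.8 - 2.4P = -650.5 + 4.5P gives P* = 157, x* = 56.
With the subsidy, sellers receive Ps = Pb + 92 for each unit, where Pb is the price buyers pay.
Supply in terms of Pb becomes xs = -650.5 + 4.5(Pb + 92) = -236.5 + 4.5Pb. Setting this equal to demand: 432.8 - 2.4Pb = -236.5 + 4.5Pb, so Pb = 97.
Sellers receive Ps = 97 + 92 = 189; x' = 432.8 − 2.4·97 = 200.
ΔCS = ½(56 + 200)(157 − 97) = 7680; ΔPS = ½(56 + 200)(189 − 157) = 4096.
Government spending = 92 × 200 = 18400.
Net change = 7680 + 4096 − 18400 = -6624. The loss equals the DWL triangle ½·92·144.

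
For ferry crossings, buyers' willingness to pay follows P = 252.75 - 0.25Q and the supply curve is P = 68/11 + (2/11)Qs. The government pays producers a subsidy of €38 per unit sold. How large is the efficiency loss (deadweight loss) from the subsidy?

Deadweight loss = €1672

Pre-subsidy: 252.75 - 0.25Q = 68/11 + (2/11)Q gives Q* = 571 and P* = 110.
With the subsidy, sellers receive Ps = Pb + 38 for each unit, where Pb is the price buyers pay.
On the curves, Pb = 252.75 - 0.25Q and Ps = 68/11 + (2/11)Q; the wedge Ps − Pb = 38 gives 68/11 + (2/11)Q − (252.75 - 0.25Q) = 38, so Q' = 659.
Then Pb = 252.75 − 0.25·659 = 88 and Ps = 68/11 + (2/11)·659 = 126.
The subsidy expands output by 659 − 571 = 88 past the efficient level; on those units the gap between marginal cost and willingness to pay runs from 0 up to 38.
DWL = ½ × 38 × 88 = 1672.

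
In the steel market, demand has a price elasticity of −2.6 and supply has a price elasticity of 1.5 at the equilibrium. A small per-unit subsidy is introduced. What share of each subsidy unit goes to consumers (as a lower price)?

Consumer share = 15/41

For a small subsidy around the equilibrium, the benefit split depends on the relative slopes, which at a point are proportional to the elasticities.
Buyer share = εs/(εs + |εd|) = 1.5/(1.5 + 2.6) = 15/41; seller share = |εd|/(εs + |εd|) = 26/41.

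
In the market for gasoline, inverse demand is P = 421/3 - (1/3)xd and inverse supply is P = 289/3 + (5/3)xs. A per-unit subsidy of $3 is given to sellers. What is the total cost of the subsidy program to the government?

Government cost = $70.5

Pre-subsidy: 421/3 - (1/3)x = 289/3 + (5/3)x gives x* = 22 and P* = 133.
With the subsidy, sellers receive Ps = Pb + 3 for each unit, where Pb is the price buyers pay.
On the curves, Pb = 421/3 - (1/3)x and Ps = 289/3 + (5/3)x; the wedge Ps − Pb = 3 gives 289/3 + (5/3)x − (421/3 - (1/3)x) = 3, so x' = 23.5.
Then Pb = 421/3 − (1/3)·23.5 = 132.5 and Ps = 289/3 + (5/3)·23.5 = 135.5.
Government outlay = subsidy × quantity = 3 × 23.5 = 70.5.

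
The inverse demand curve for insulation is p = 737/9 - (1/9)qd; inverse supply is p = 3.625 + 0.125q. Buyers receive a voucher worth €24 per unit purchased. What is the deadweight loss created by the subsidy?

Pre-subsidy: 737/9 - (1/9)q = 3.625 + 0.125q gives q* = 5635/17 and p* = 766/17.
With the rebate, buyers effectively pay pb = ps − 24, where ps is the price sellers receive.
On the curves, pb = 737/9 - (1/9)q and ps = 3.625 + 0.125q; the wedge ps − pb = 24 gives 3.625 + 0.125q − (737/9 - (1/9)q) = 24, so q' = 7363/17.
Then pb = 737/9 − (1/9)·(7363/17) = 574/17 and ps = 3.625 + 0.125·(7363/17) = 982/17.
The subsidy expands output by 7363/17 − 5635/17 = 1728/17 past the efficient level; on those units the gap between marginal cost and willingness to pay runs from 0 up to 24.
DWL = ½ × 24 × 1728/17 = 20736/17.

Deadweight loss = 20736/17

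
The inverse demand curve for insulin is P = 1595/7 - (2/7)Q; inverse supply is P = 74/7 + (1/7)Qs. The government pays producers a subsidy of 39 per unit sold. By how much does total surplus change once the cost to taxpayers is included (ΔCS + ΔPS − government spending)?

Pre-subsidy: 1595/7 - (2/7)Q = 74/7 + (1/7)Q gives Q* = 507 and P* = 83.
With the subsidy, sellers receive Ps = Pb + 39 for each unit, where Pb is the price buyers pay.
On the curves, Pb = 1595/7 - (2/7)Q and Ps = 74/7 + (1/7)Q; the wedge Ps − Pb = 39 gives 74/7 + (1/7)Q − (1595/7 - (2/7)Q) = 39, so Q' = 598.
Then Pb = 1595/7 − (2/7)·598 = 57 and Ps = 74/7 + (1/7)·598 = 96.
ΔCS = ½(507 + 598)(83 − 57) = 14365; ΔPS = ½(507 + 598)(96 − 83) = 7182.5.
Government spending = 39 × 598 = 23322.
Net change = 14365 + 7182.5 − 23322 = -1774.5. The loss equals the DWL triangle ½·39·91.

Net change in total surplus = -1774.5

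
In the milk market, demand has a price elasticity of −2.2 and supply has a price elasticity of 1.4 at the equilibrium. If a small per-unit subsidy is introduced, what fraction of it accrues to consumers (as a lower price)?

For a small subsidy around the equilibrium, the benefit split depends on the relative slopes, which at a point are proportional to the elasticities.
Buyer share = εs/(εs + |εd|) = 1.4/(1.4 + 2.2) = 7/18; seller share = |εd|/(εs + |εd|) = 11/18.

Consumer share = 7/18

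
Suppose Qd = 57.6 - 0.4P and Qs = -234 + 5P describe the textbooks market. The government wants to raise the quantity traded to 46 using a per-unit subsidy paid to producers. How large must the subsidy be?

At Q = 46, invert demand for the buyer price: Pb = (57.6 − 46)/0.4 = 29; invert supply for the seller price: Ps = (46 − (-234))/5 = 56.
The subsidy must fill the gap: s = Ps − Pb = 56 − 29 = 27.

Required subsidy s = 27 per unit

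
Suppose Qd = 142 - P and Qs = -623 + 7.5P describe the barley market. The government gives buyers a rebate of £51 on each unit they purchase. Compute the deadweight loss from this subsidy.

Pre-subsidy: 142 - P = -623 + 7.5P gives P* = 90, Q* = 52.
With the rebate, buyers effectively pay Pb = Ps − 51, where Ps is the price sellers receive.
Demand in terms of Ps becomes Qd = 142 − 1(Ps − 51) = 193 - Ps. Setting this equal to supply: 193 - Ps = -623 + 7.5Ps, so Ps = 96.
Buyers pay Pb = 96 − 51 = 45; Q' = -623 + 7.5·96 = 97.
The subsidy expands output by 97 − 52 = 45 past the efficient level; on those units the gap between marginal cost and willingness to pay runs from 0 up to 51.
DWL = ½ × 51 × 45 = 1147.5.

Deadweight loss = £1147.5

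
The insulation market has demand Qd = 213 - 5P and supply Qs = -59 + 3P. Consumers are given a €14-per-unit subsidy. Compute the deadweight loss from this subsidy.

Deadweight loss = €183.75

Pre-subsidy: 213 - 5P = -59 + 3P gives P* = 34, Q* = 43.
With the rebate, buyers effectively pay Pb = Ps − 14, where Ps is the price sellers receive.
Demand in terms of Ps becomes Qd = 213 − 5(Ps − 14) = 283 - 5Ps. Setting this equal to supply: 283 - 5Ps = -59 + 3Ps, so Ps = 42.75.
Buyers pay Pb = 42.75 − 14 = 28.75; Q' = -59 + 3·42.75 = 69.25.
The subsidy expands output by 69.25 − 43 = 26.25 past the efficient level; on those units the gap between marginal cost and willingness to pay runs from 0 up to 14.
DWL = ½ × 14 × 26.25 = 183.75.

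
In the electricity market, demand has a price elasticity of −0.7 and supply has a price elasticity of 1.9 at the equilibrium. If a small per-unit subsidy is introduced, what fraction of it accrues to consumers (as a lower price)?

For a small subsidy around the equilibrium, the benefit split depends on the relative slopes, which at a point are proportional to the elasticities.
Buyer share = εs/(εs + |εd|) = 1.9/(1.9 + 0.7) = 19/26; seller share = |εd|/(εs + |εd|) = 7/26.

Consumer share = 19/26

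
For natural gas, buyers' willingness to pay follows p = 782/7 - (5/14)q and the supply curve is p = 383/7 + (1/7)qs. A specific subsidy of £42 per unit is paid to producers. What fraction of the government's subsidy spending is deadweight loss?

Pre-subsidy: 782/7 - (5/14)q = 383/7 + (1/7)q gives q* = 114 and p* = 71.
With the subsidy, sellers receive ps = pb + 42 for each unit, where pb is the price buyers pay.
On the curves, pb = 782/7 - (5/14)q and ps = 383/7 + (1/7)q; the wedge ps − pb = 42 gives 383/7 + (1/7)q − (782/7 - (5/14)q) = 42, so q' = 198.
Then pb = 782/7 − (5/14)·198 = 41 and ps = 383/7 + (1/7)·198 = 83.
ΔCS = ½(114 + 198)(71 − 41) = 4680; ΔPS = ½(114 + 198)(83 − 71) = 1872.
Government spending = 42 × 198 = 8316.
DWL = ½ × 42 × (198 − 114) = 1764; fraction = 1764 / 8316 = 7/33.

DWL / government spending = 7/33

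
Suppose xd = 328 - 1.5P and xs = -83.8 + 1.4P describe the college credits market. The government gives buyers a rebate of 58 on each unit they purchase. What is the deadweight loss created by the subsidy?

Deadweight loss = 1218

Pre-subsidy: 328 - 1.5P = -83.8 + 1.4P gives P* = 142, x* = 115.
With the rebate, buyers effectively pay Pb = Ps − 58, where Ps is the price sellers receive.
Demand in terms of Ps becomes xd = 328 − 1.5(Ps − 58) = 415 - 1.5Ps. Setting this equal to supply: 415 - 1.5Ps = -83.8 + 1.4Ps, so Ps = 172.
Buyers pay Pb = 172 − 58 = 114; x' = -83.8 + 1.4·172 = 157.
The subsidy expands output by 157 − 115 = 42 past the efficient level; on those units the gap between marginal cost and willingness to pay runs from 0 up to 58.
DWL = ½ × 58 × 42 = 1218.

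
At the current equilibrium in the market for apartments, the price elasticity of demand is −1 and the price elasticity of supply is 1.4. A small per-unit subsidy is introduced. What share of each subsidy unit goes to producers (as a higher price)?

Producer share = 5/12

For a small subsidy around the equilibrium, the benefit split depends on the relative slopes, which at a point are proportional to the elasticities.
Buyer share = εs/(εs + |εd|) = 1.4/(1.4 + 1) = 7/12; seller share = |εd|/(εs + |εd|) = 5/12.
So producers capture 5/12 of the subsidy.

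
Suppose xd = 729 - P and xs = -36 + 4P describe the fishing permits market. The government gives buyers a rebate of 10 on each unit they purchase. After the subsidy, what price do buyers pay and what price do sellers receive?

Pre-subsidy: 729 - P = -36 + 4P gives P* = 153, x* = 576.
With the rebate, buyers effectively pay Pb = Ps − 10, where Ps is the price sellers receive.
Demand in terms of Ps becomes xd = 729 − 1(Ps − 10) = 739 - Ps. Setting this equal to supply: 739 - Ps = -36 + 4Ps, so Ps = 155.
Buyers pay Pb = 155 − 10 = 145; x' = -36 + 4·155 = 584.

Buyers pay 145; sellers receive 155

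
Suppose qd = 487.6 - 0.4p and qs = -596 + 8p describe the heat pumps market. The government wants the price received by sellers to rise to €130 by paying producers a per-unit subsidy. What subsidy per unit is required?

Required subsidy s = €21 per unit

At a seller price of 130, quantity supplied is -596 + 8·130 = 444.
Buyers absorb 444 only when they pay pb with 487.6 − 0.4·pb = 444, i.e. pb = 109.
s = ps − pb = 130 − 109 = 21.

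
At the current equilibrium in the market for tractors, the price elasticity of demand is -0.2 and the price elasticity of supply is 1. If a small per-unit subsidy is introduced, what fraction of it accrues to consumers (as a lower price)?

Consumer share = 5/6

For a small subsidy around the equilibrium, the benefit split depends on the relative slopes, which at a point are proportional to the elasticities.
Buyer share = εs/(εs + |εd|) = 1/(1 + 0.2) = 5/6; seller share = |εd|/(εs + |εd|) = 1/6.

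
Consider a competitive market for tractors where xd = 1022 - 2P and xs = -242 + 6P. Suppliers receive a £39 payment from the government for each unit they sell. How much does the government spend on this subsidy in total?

Pre-subsidy: 1022 - 2P = -242 + 6P gives P* = 158, x* = 706.
With the subsidy, sellers receive Ps = Pb + 39 for each unit, where Pb is the price buyers pay.
Supply in terms of Pb becomes xs = -242 + 6(Pb + 39) = -8 + 6Pb. Setting this equal to demand: 1022 - 2Pb = -8 + 6Pb, so Pb = 128.75.
Sellers receive Ps = 128.75 + 39 = 167.75; x' = 1022 − 2·128.75 = 764.5.
Government outlay = subsidy × quantity = 39 × 764.5 = 29815.5.

Government cost = £29815.5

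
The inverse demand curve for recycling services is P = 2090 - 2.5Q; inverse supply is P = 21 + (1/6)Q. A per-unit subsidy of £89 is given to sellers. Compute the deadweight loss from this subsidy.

Pre-subsidy: 2090 - 2.5Q = 21 + (1/6)Q gives Q* = 775.875 and P* = 150.3125.
With the subsidy, sellers receive Ps = Pb + 89 for each unit, where Pb is the price buyers pay.
On the curves, Pb = 2090 - 2.5Q and Ps = 21 + (1/6)Q; the wedge Ps − Pb = 89 gives 21 + (1/6)Q − (2090 - 2.5Q) = 89, so Q' = 809.25.
Then Pb = 2090 − 2.5·809.25 = 66.875 and Ps = 21 + (1/6)·809.25 = 155.875.
The subsidy expands output by 809.25 − 775.875 = 33.375 past the efficient level; on those units the gap between marginal cost and willingness to pay runs from 0 up to 89.
DWL = ½ × 89 × 33.375 = 1485.1875.

Deadweight loss = £1485.1875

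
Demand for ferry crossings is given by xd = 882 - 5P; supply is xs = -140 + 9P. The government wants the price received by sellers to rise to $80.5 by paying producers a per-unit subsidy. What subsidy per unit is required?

Required subsidy s = $21 per unit

At a seller price of 80.5, quantity supplied is -140 + 9·80.5 = 584.5.
Buyers absorb 584.5 only when they pay Pb with 882 − 5·Pb = 584.5, i.e. Pb = 59.5.
s = Ps − Pb = 80.5 − 59.5 = 21.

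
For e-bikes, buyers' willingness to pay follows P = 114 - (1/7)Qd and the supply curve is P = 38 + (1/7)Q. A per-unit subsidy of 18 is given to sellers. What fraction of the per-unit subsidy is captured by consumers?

Consumer share = 0.5

Pre-subsidy: 114 - (1/7)Q = 38 + (1/7)Q gives Q* = 266 and P* = 76.
With the subsidy, sellers receive Ps = Pb + 18 for each unit, where Pb is the price buyers pay.
On the curves, Pb = 114 - (1/7)Q and Ps = 38 + (1/7)Q; the wedge Ps − Pb = 18 gives 38 + (1/7)Q − (114 - (1/7)Q) = 18, so Q' = 329.
Then Pb = 114 − (1/7)·329 = 67 and Ps = 38 + (1/7)·329 = 85.
Buyers' price falls by P* − Pb = 76 − 67 = 9; sellers' price rises by Ps − P* = 85 − 76 = 9.
So consumers capture 9/18 = 0.5 of each unit of subsidy.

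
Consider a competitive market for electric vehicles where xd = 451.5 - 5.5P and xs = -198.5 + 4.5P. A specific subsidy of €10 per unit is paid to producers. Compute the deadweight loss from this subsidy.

Deadweight loss = €123.75

Pre-subsidy: 451.5 - 5.5P = -198.5 + 4.5P gives P* = 65, x* = 94.
With the subsidy, sellers receive Ps = Pb + 10 for each unit, where Pb is the price buyers pay.
Supply in terms of Pb becomes xs = -198.5 + 4.5(Pb + 10) = -153.5 + 4.5Pb. Setting this equal to demand: 451.5 - 5.5Pb = -153.5 + 4.5Pb, so Pb = 60.5.
Sellers receive Ps = 60.5 + 10 = 70.5; x' = 451.5 − 5.5·60.5 = 118.75.
The subsidy expands output by 118.75 − 94 = 24.75 past the efficient level; on those units the gap between marginal cost and willingness to pay runs from 0 up to 10.
DWL = ½ × 10 × 24.75 = 123.75.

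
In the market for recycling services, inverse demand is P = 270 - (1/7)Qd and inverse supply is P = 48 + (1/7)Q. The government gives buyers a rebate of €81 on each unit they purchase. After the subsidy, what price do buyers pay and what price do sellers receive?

Pre-subsidy: 270 - (1/7)Q = 48 + (1/7)Q gives Q* = 777 and P* = 159.
With the rebate, buyers effectively pay Pb = Ps − 81, where Ps is the price sellers receive.
On the curves, Pb = 270 - (1/7)Q and Ps = 48 + (1/7)Q; the wedge Ps − Pb = 81 gives 48 + (1/7)Q − (270 - (1/7)Q) = 81, so Q' = 1060.5.
Then Pb = 270 − (1/7)·1060.5 = 118.5 and Ps = 48 + (1/7)·1060.5 = 199.5.

Buyers pay €118.5; sellers receive €199.5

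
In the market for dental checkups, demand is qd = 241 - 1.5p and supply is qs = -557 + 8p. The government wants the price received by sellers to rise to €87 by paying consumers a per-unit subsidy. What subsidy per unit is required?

Required subsidy s = €19 per unit

At a seller price of 87, quantity supplied is -557 + 8·87 = 139.
Buyers absorb 139 only when they pay pb with 241 − 1.5·pb = 139, i.e. pb = 68.
s = ps − pb = 87 − 68 = 19.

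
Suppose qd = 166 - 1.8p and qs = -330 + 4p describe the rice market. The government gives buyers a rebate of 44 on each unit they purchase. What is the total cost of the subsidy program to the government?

Government cost = 85096/29

Pre-subsidy: 166 - 1.8p = -330 + 4p gives p* = 2480/29, q* = 350/29.
With the rebate, buyers effectively pay pb = ps − 44, where ps is the price sellers receive.
Demand in terms of ps becomes qd = 166 − 1.8(ps − 44) = 245.2 - 1.8ps. Setting this equal to supply: 245.2 - 1.8ps = -330 + 4ps, so ps = 2876/29.
Buyers pay pb = 2876/29 − 44 = 1600/29; q' = -330 + 4·(2876/29) = 1934/29.
Government outlay = subsidy × quantity = 44 × 1934/29 = 85096/29.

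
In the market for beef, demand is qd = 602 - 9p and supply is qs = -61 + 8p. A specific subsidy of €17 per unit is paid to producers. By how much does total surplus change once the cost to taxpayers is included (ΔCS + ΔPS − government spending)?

Pre-subsidy: 602 - 9p = -61 + 8p gives p* = 39, q* = 251.
With the subsidy, sellers receive ps = pb + 17 for each unit, where pb is the price buyers pay.
Supply in terms of pb becomes qs = -61 + 8(pb + 17) = 75 + 8pb. Setting this equal to demand: 602 - 9pb = 75 + 8pb, so pb = 31.
Sellers receive ps = 31 + 17 = 48; q' = 602 − 9·31 = 323.
ΔCS = ½(251 + 323)(39 − 31) = 2296; ΔPS = ½(251 + 323)(48 − 39) = 2583.
Government spending = 17 × 323 = 5491.
Net change = 2296 + 2583 − 5491 = -612. The loss equals the DWL triangle ½·17·72.

Net change in total surplus = -€612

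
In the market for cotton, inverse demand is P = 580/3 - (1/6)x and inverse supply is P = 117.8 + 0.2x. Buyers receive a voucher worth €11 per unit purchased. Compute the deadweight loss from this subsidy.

Pre-subsidy: 580/3 - (1/6)x = 117.8 + 0.2x gives x* = 206 and P* = 159.
With the rebate, buyers effectively pay Pb = Ps − 11, where Ps is the price sellers receive.
On the curves, Pb = 580/3 - (1/6)x and Ps = 117.8 + 0.2x; the wedge Ps − Pb = 11 gives 117.8 + 0.2x − (580/3 - (1/6)x) = 11, so x' = 236.
Then Pb = 580/3 − (1/6)·236 = 154 and Ps = 117.8 + 0.2·236 = 165.
The subsidy expands output by 236 − 206 = 30 past the efficient level; on those units the gap between marginal cost and willingness to pay runs from 0 up to 11.
DWL = ½ × 11 × 30 = 165.

Deadweight loss = €165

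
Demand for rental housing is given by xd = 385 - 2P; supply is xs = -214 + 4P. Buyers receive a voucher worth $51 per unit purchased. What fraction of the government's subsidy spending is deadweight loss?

DWL / government spending = 51/380

Pre-subsidy: 385 - 2P = -214 + 4P gives P* = 599/6, x* = 556/3.
With the rebate, buyers effectively pay Pb = Ps − 51, where Ps is the price sellers receive.
Demand in terms of Ps becomes xd = 385 − 2(Ps − 51) = 487 - 2Ps. Setting this equal to supply: 487 - 2Ps = -214 + 4Ps, so Ps = 701/6.
Buyers pay Pb = 701/6 − 51 = 395/6; x' = -214 + 4·(701/6) = 760/3.
ΔCS = ½(556/3 + 760/3)(599/6 − 395/6) = 22372/3; ΔPS = ½(556/3 + 760/3)(701/6 − 599/6) = 11186/3.
Government spending = 51 × 760/3 = 12920.
DWL = ½ × 51 × (760/3 − 556/3) = 1734; fraction = 1734 / 12920 = 51/380.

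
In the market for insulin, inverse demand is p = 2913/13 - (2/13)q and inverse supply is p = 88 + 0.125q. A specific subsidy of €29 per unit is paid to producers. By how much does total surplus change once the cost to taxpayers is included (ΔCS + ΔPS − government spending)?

Pre-subsidy: 2913/13 - (2/13)q = 88 + 0.125q gives q* = 488 and p* = 149.
With the subsidy, sellers receive ps = pb + 29 for each unit, where pb is the price buyers pay.
On the curves, pb = 2913/13 - (2/13)q and ps = 88 + 0.125q; the wedge ps − pb = 29 gives 88 + 0.125q − (2913/13 - (2/13)q) = 29, so q' = 592.
Then pb = 2913/13 − (2/13)·592 = 133 and ps = 88 + 0.125·592 = 162.
ΔCS = ½(488 + 592)(149 − 133) = 8640; ΔPS = ½(488 + 592)(162 − 149) = 7020.
Government spending = 29 × 592 = 17168.
Net change = 8640 + 7020 − 17168 = -1508. The loss equals the DWL triangle ½·29·104.

Net change in total surplus = -€1508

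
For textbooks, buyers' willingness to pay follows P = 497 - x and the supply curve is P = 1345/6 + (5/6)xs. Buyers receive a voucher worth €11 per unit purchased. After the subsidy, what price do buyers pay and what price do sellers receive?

Buyers pay 3764/11; sellers receive 3885/11

Pre-subsidy: 497 - x = 1345/6 + (5/6)x gives x* = 1637/11 and P* = 3830/11.
With the rebate, buyers effectively pay Pb = Ps − 11, where Ps is the price sellers receive.
On the curves, Pb = 497 - x and Ps = 1345/6 + (5/6)x; the wedge Ps − Pb = 11 gives 1345/6 + (5/6)x − (497 - x) = 11, so x' = 1703/11.
Then Pb = 497 − 1·(1703/11) = 3764/11 and Ps = 1345/6 + (5/6)·(1703/11) = 3885/11.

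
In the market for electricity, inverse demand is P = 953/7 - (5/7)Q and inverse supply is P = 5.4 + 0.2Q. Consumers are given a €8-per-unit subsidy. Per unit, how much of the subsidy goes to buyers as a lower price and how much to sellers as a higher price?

Buyers gain €6.25 per unit; sellers gain €1.75 per unit

Pre-subsidy: 953/7 - (5/7)Q = 5.4 + 0.2Q gives Q* = 143 and P* = 34.
With the rebate, buyers effectively pay Pb = Ps − 8, where Ps is the price sellers receive.
On the curves, Pb = 953/7 - (5/7)Q and Ps = 5.4 + 0.2Q; the wedge Ps − Pb = 8 gives 5.4 + 0.2Q − (953/7 - (5/7)Q) = 8, so Q' = 151.75.
Then Pb = 953/7 − (5/7)·151.75 = 27.75 and Ps = 5.4 + 0.2·151.75 = 35.75.
Buyers' price falls by P* − Pb = 34 − 27.75 = 6.25; sellers' price rises by Ps − P* = 35.75 − 34 = 1.75.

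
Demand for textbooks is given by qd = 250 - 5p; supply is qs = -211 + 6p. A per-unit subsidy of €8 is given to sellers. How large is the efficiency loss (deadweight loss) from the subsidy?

Pre-subsidy: 250 - 5p = -211 + 6p gives p* = 461/11, q* = 445/11.
With the subsidy, sellers receive ps = pb + 8 for each unit, where pb is the price buyers pay.
Supply in terms of pb becomes qs = -211 + 6(pb + 8) = -163 + 6pb. Setting this equal to demand: 250 - 5pb = -163 + 6pb, so pb = 413/11.
Sellers receive ps = 413/11 + 8 = 501/11; q' = 250 − 5·(413/11) = 685/11.
The subsidy expands output by 685/11 − 445/11 = 240/11 past the efficient level; on those units the gap between marginal cost and willingness to pay runs from 0 up to 8.
DWL = ½ × 8 × 240/11 = 960/11.

Deadweight loss = 960/11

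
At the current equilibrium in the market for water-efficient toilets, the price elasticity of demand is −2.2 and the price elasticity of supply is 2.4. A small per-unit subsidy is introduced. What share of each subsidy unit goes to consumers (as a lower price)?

For a small subsidy around the equilibrium, the benefit split depends on the relative slopes, which at a point are proportional to the elasticities.
Buyer share = εs/(εs + |εd|) = 2.4/(2.4 + 2.2) = 12/23; seller share = |εd|/(εs + |εd|) = 11/23.

Consumer share = 12/23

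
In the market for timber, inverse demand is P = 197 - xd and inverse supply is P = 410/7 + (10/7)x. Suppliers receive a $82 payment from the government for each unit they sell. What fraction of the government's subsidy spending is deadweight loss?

DWL / government spending = 287/1543

Pre-subsidy: 197 - x = 410/7 + (10/7)x gives x* = 57 and P* = 140.
With the subsidy, sellers receive Ps = Pb + 82 for each unit, where Pb is the price buyers pay.
On the curves, Pb = 197 - x and Ps = 410/7 + (10/7)x; the wedge Ps − Pb = 82 gives 410/7 + (10/7)x − (197 - x) = 82, so x' = 1543/17.
Then Pb = 197 − 1·(1543/17) = 1806/17 and Ps = 410/7 + (10/7)·(1543/17) = 3200/17.
ΔCS = ½(57 + 1543/17)(140 − 1806/17) = 720944/289; ΔPS = ½(57 + 1543/17)(3200/17 − 140) = 1029920/289.
Government spending = 82 × 1543/17 = 126526/17.
DWL = ½ × 82 × (1543/17 − 57) = 23534/17; fraction = (23534/17) / (126526/17) = 287/1543.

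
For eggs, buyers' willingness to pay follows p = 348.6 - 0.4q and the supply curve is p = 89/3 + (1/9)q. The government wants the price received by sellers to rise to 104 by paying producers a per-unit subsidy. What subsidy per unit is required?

At a seller price of 104, quantity supplied is -267 + 9·104 = 669.
Buyers absorb 669 only when they pay pb = 348.6 − 0.4·669 = 81.
s = ps − pb = 104 − 81 = 23.

Required subsidy s = 23 per unit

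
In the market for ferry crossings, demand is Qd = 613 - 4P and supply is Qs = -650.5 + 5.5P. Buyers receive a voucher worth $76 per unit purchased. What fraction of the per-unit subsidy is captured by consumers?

Consumer share = 11/19

Pre-subsidy: 613 - 4P = -650.5 + 5.5P gives P* = 133, Q* = 81.
With the rebate, buyers effectively pay Pb = Ps − 76, where Ps is the price sellers receive.
Demand in terms of Ps becomes Qd = 613 − 4(Ps − 76) = 917 - 4Ps. Setting this equal to supply: 917 - 4Ps = -650.5 + 5.5Ps, so Ps = 165.
Buyers pay Pb = 165 − 76 = 89; Q' = -650.5 + 5.5·165 = 257.
Buyers' price falls by P* − Pb = 133 − 89 = 44; sellers' price rises by Ps − P* = 165 − 133 = 32.
So consumers capture 44/76 = 11/19 of each unit of subsidy.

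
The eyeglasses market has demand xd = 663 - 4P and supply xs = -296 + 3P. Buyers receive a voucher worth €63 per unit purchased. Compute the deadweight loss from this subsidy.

Pre-subsidy: 663 - 4P = -296 + 3P gives P* = 137, x* = 115.
With the rebate, buyers effectively pay Pb = Ps − 63, where Ps is the price sellers receive.
Demand in terms of Ps becomes xd = 663 − 4(Ps − 63) = 915 - 4Ps. Setting this equal to supply: 915 - 4Ps = -296 + 3Ps, so Ps = 173.
Buyers pay Pb = 173 − 63 = 110; x' = -296 + 3·173 = 223.
The subsidy expands output by 223 − 115 = 108 past the efficient level; on those units the gap between marginal cost and willingness to pay runs from 0 up to 63.
DWL = ½ × 63 × 108 = 3402.

Deadweight loss = €3402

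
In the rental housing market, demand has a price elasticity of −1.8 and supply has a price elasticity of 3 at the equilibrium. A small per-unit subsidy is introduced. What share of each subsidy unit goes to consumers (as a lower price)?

Consumer share = 0.625

For a small subsidy around the equilibrium, the benefit split depends on the relative slopes, which at a point are proportional to the elasticities.
Buyer share = εs/(εs + |εd|) = 3/(3 + 1.8) = 0.625; seller share = |εd|/(εs + |εd|) = 0.375.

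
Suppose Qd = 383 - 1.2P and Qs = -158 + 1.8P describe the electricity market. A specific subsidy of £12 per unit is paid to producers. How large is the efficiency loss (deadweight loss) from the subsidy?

Deadweight loss = £51.84

Pre-subsidy: 383 - 1.2P = -158 + 1.8P gives P* = 541/3, Q* = 166.6.
With the subsidy, sellers receive Ps = Pb + 12 for each unit, where Pb is the price buyers pay.
Supply in terms of Pb becomes Qs = -158 + 1.8(Pb + 12) = -136.4 + 1.8Pb. Setting this equal to demand: 383 - 1.2Pb = -136.4 + 1.8Pb, so Pb = 2597/15.
Sellers receive Ps = 2597/15 + 12 = 2777/15; Q' = 383 − 1.2·(2597/15) = 175.24.
The subsidy expands output by 175.24 − 166.6 = 8.64 past the efficient level; on those units the gap between marginal cost and willingness to pay runs from 0 up to 12.
DWL = ½ × 12 × 8.64 = 51.84.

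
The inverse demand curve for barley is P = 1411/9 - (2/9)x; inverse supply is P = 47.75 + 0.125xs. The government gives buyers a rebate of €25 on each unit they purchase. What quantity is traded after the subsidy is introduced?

Pre-subsidy: 1411/9 - (2/9)x = 47.75 + 0.125x gives x* = 314 and P* = 87.
With the rebate, buyers effectively pay Pb = Ps − 25, where Ps is the price sellers receive.
On the curves, Pb = 1411/9 - (2/9)x and Ps = 47.75 + 0.125x; the wedge Ps − Pb = 25 gives 47.75 + 0.125x − (1411/9 - (2/9)x) = 25, so x' = 386.
Then Pb = 1411/9 − (2/9)·386 = 71 and Ps = 47.75 + 0.125·386 = 96.

x' = 386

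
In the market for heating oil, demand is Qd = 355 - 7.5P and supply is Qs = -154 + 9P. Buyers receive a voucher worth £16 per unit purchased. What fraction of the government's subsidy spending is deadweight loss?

Pre-subsidy: 355 - 7.5P = -154 + 9P gives P* = 1018/33, Q* = 1360/11.
With the rebate, buyers effectively pay Pb = Ps − 16, where Ps is the price sellers receive.
Demand in terms of Ps becomes Qd = 355 − 7.5(Ps − 16) = 475 - 7.5Ps. Setting this equal to supply: 475 - 7.5Ps = -154 + 9Ps, so Ps = 1258/33.
Buyers pay Pb = 1258/33 − 16 = 730/33; Q' = -154 + 9·(1258/33) = 2080/11.
ΔCS = ½(1360/11 + 2080/11)(1018/33 − 730/33) = 165120/121; ΔPS = ½(1360/11 + 2080/11)(1258/33 − 1018/33) = 137600/121.
Government spending = 16 × 2080/11 = 33280/11.
DWL = ½ × 16 × (2080/11 − 1360/11) = 5760/11; fraction = (5760/11) / (33280/11) = 9/52.

DWL / government spending = 9/52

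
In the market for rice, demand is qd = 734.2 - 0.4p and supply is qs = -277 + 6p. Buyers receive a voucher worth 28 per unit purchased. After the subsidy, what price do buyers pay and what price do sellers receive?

Buyers pay 131.75; sellers receive 159.75

Pre-subsidy: 734.2 - 0.4p = -277 + 6p gives p* = 158, q* = 671.
With the rebate, buyers effectively pay pb = ps − 28, where ps is the price sellers receive.
Demand in terms of ps becomes qd = 734.2 − 0.4(ps − 28) = 745.4 - 0.4ps. Setting this equal to supply: 745.4 - 0.4ps = -277 + 6ps, so ps = 159.75.
Buyers pay pb = 159.75 − 28 = 131.75; q' = -277 + 6·159.75 = 681.5.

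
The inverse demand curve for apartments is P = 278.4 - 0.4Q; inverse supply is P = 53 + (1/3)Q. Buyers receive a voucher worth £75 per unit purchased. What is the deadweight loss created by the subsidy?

Pre-subsidy: 278.4 - 0.4Q = 53 + (1/3)Q gives Q* = 3381/11 and P* = 1710/11.
With the rebate, buyers effectively pay Pb = Ps − 75, where Ps is the price sellers receive.
On the curves, Pb = 278.4 - 0.4Q and Ps = 53 + (1/3)Q; the wedge Ps − Pb = 75 gives 53 + (1/3)Q − (278.4 - 0.4Q) = 75, so Q' = 4506/11.
Then Pb = 278.4 − 0.4·(4506/11) = 1260/11 and Ps = 53 + (1/3)·(4506/11) = 2085/11.
The subsidy expands output by 4506/11 − 3381/11 = 1125/11 past the efficient level; on those units the gap between marginal cost and willingness to pay runs from 0 up to 75.
DWL = ½ × 75 × 1125/11 = 84375/22.

Deadweight loss = 84375/22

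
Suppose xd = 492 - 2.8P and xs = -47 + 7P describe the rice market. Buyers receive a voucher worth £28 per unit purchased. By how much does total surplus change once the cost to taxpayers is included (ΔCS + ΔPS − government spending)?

Pre-subsidy: 492 - 2.8P = -47 + 7P gives P* = 55, x* = 338.
With the rebate, buyers effectively pay Pb = Ps − 28, where Ps is the price sellers receive.
Demand in terms of Ps becomes xd = 492 − 2.8(Ps − 28) = 570.4 - 2.8Ps. Setting this equal to supply: 570.4 - 2.8Ps = -47 + 7Ps, so Ps = 63.
Buyers pay Pb = 63 − 28 = 35; x' = -47 + 7·63 = 394.
ΔCS = ½(338 + 394)(55 − 35) = 7320; ΔPS = ½(338 + 394)(63 − 55) = 2928.
Government spending = 28 × 394 = 11032.
Net change = 7320 + 2928 − 11032 = -784. The loss equals the DWL triangle ½·28·56.

Net change in total surplus = -£784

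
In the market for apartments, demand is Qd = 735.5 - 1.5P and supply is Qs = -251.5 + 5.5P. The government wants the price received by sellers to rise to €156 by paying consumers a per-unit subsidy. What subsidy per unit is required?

At a seller price of 156, quantity supplied is -251.5 + 5.5·156 = 606.5.
Buyers absorb 606.5 only when they pay Pb with 735.5 − 1.5·Pb = 606.5, i.e. Pb = 86.
s = Ps − Pb = 156 − 86 = 70.

Required subsidy s = €70 per unit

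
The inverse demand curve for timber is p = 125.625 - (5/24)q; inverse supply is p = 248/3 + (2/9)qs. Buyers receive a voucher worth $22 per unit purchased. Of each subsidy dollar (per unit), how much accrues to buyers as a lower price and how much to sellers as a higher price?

Pre-subsidy: 125.625 - (5/24)q = 248/3 + (2/9)q gives q* = 3093/31 and p* = 3250/31.
With the rebate, buyers effectively pay pb = ps − 22, where ps is the price sellers receive.
On the curves, pb = 125.625 - (5/24)q and ps = 248/3 + (2/9)q; the wedge ps − pb = 22 gives 248/3 + (2/9)q − (125.625 - (5/24)q) = 22, so q' = 4677/31.
Then pb = 125.625 − (5/24)·(4677/31) = 2920/31 and ps = 248/3 + (2/9)·(4677/31) = 3602/31.
Buyers' price falls by p* − pb = 3250/31 − 2920/31 = 330/31; sellers' price rises by ps − p* = 3602/31 − 3250/31 = 352/31.

Buyers gain 330/31 per unit; sellers gain 352/31 per unit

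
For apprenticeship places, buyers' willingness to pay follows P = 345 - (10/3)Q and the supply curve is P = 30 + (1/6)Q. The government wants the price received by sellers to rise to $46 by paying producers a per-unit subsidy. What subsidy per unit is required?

At a seller price of 46, quantity supplied is -180 + 6·46 = 96.
Buyers absorb 96 only when they pay Pb = 345 − (10/3)·96 = 25.
s = Ps − Pb = 46 − 25 = 21.

Required subsidy s = $21 per unit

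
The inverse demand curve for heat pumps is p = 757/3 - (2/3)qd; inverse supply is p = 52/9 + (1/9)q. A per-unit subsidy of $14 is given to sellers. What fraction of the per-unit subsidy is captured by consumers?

Pre-subsidy: 757/3 - (2/3)q = 52/9 + (1/9)q gives q* = 317 and p* = 41.
With the subsidy, sellers receive ps = pb + 14 for each unit, where pb is the price buyers pay.
On the curves, pb = 757/3 - (2/3)q and ps = 52/9 + (1/9)q; the wedge ps − pb = 14 gives 52/9 + (1/9)q − (757/3 - (2/3)q) = 14, so q' = 335.
Then pb = 757/3 − (2/3)·335 = 29 and ps = 52/9 + (1/9)·335 = 43.
Buyers' price falls by p* − pb = 41 − 29 = 12; sellers' price rises by ps − p* = 43 − 41 = 2.
So consumers capture 12/14 = 6/7 of each unit of subsidy.

Consumer share = 6/7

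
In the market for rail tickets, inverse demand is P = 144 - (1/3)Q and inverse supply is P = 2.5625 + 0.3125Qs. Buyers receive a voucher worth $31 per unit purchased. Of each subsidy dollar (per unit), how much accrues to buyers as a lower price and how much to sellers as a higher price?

Pre-subsidy: 144 - (1/3)Q = 2.5625 + 0.3125Q gives Q* = 219 and P* = 71.
With the rebate, buyers effectively pay Pb = Ps − 31, where Ps is the price sellers receive.
On the curves, Pb = 144 - (1/3)Q and Ps = 2.5625 + 0.3125Q; the wedge Ps − Pb = 31 gives 2.5625 + 0.3125Q − (144 - (1/3)Q) = 31, so Q' = 267.
Then Pb = 144 − (1/3)·267 = 55 and Ps = 2.5625 + 0.3125·267 = 86.
Buyers' price falls by P* − Pb = 71 − 55 = 16; sellers' price rises by Ps − P* = 86 − 71 = 15.

Buyers gain $16 per unit; sellers gain $15 per unit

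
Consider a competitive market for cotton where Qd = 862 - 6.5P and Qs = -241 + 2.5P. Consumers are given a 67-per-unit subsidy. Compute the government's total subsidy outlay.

Government cost = 449503/36

Pre-subsidy: 862 - 6.5P = -241 + 2.5P gives P* = 1103/9, Q* = 1177/18.
With the rebate, buyers effectively pay Pb = Ps − 67, where Ps is the price sellers receive.
Demand in terms of Ps becomes Qd = 862 − 6.5(Ps − 67) = 1297.5 - 6.5Ps. Setting this equal to supply: 1297.5 - 6.5Ps = -241 + 2.5Ps, so Ps = 3077/18.
Buyers pay Pb = 3077/18 − 67 = 1871/18; Q' = -241 + 2.5·(3077/18) = 6709/36.
Government outlay = subsidy × quantity = 67 × 6709/36 = 449503/36.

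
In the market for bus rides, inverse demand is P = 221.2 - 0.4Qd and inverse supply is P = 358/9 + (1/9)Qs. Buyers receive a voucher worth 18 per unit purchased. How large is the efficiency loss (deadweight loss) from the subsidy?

Pre-subsidy: 221.2 - 0.4Q = 358/9 + (1/9)Q gives Q* = 8164/23 and P* = 1822/23.
With the rebate, buyers effectively pay Pb = Ps − 18, where Ps is the price sellers receive.
On the curves, Pb = 221.2 - 0.4Q and Ps = 358/9 + (1/9)Q; the wedge Ps − Pb = 18 gives 358/9 + (1/9)Q − (221.2 - 0.4Q) = 18, so Q' = 8974/23.
Then Pb = 221.2 − 0.4·(8974/23) = 1498/23 and Ps = 358/9 + (1/9)·(8974/23) = 1912/23.
The subsidy expands output by 8974/23 − 8164/23 = 810/23 past the efficient level; on those units the gap between marginal cost and willingness to pay runs from 0 up to 18.
DWL = ½ × 18 × 810/23 = 7290/23.

Deadweight loss = 7290/23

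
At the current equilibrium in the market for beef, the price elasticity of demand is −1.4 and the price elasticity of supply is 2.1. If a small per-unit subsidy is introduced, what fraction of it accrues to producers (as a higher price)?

Producer share = 0.4

For a small subsidy around the equilibrium, the benefit split depends on the relative slopes, which at a point are proportional to the elasticities.
Buyer share = εs/(εs + |εd|) = 2.1/(2.1 + 1.4) = 0.6; seller share = |εd|/(εs + |εd|) = 0.4.
So producers capture 0.4 of the subsidy.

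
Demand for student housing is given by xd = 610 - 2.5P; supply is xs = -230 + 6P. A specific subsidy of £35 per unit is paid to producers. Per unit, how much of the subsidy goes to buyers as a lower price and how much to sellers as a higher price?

Pre-subsidy: 610 - 2.5P = -230 + 6P gives P* = 1680/17, x* = 6170/17.
With the subsidy, sellers receive Ps = Pb + 35 for each unit, where Pb is the price buyers pay.
Supply in terms of Pb becomes xs = -230 + 6(Pb + 35) = -20 + 6Pb. Setting this equal to demand: 610 - 2.5Pb = -20 + 6Pb, so Pb = 1260/17.
Sellers receive Ps = 1260/17 + 35 = 1855/17; x' = 610 − 2.5·(1260/17) = 7220/17.
Buyers' price falls by P* − Pb = 1680/17 − 1260/17 = 420/17; sellers' price rises by Ps − P* = 1855/17 − 1680/17 = 175/17.

Buyers gain 420/17 per unit; sellers gain 175/17 per unit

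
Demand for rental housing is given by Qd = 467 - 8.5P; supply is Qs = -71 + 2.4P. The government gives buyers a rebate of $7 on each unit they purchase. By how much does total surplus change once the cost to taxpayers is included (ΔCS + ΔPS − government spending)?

Pre-subsidy: 467 - 8.5P = -71 + 2.4P gives P* = 5380/109, Q* = 5173/109.
With the rebate, buyers effectively pay Pb = Ps − 7, where Ps is the price sellers receive.
Demand in terms of Ps becomes Qd = 467 − 8.5(Ps − 7) = 526.5 - 8.5Ps. Setting this equal to supply: 526.5 - 8.5Ps = -71 + 2.4Ps, so Ps = 5975/109.
Buyers pay Pb = 5975/109 − 7 = 5212/109; Q' = -71 + 2.4·(5975/109) = 6601/109.
ΔCS = ½(5173/109 + 6601/109)(5380/109 − 5212/109) = 989016/11881; ΔPS = ½(5173/109 + 6601/109)(5975/109 − 5380/109) = 3502765/11881.
Government spending = 7 × 6601/109 = 46207/109.
Net change = 989016/11881 + 3502765/11881 − 46207/109 = -4998/109. The loss equals the DWL triangle ½·7·1428/109.

Net change in total surplus = -4998/109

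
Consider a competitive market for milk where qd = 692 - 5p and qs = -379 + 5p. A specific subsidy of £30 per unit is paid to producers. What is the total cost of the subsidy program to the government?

Pre-subsidy: 692 - 5p = -379 + 5p gives p* = 107.1, q* = 156.5.
With the subsidy, sellers receive ps = pb + 30 for each unit, where pb is the price buyers pay.
Supply in terms of pb becomes qs = -379 + 5(pb + 30) = -229 + 5pb. Setting this equal to demand: 692 - 5pb = -229 + 5pb, so pb = 92.1.
Sellers receive ps = 92.1 + 30 = 122.1; q' = 692 − 5·92.1 = 231.5.
Government outlay = subsidy × quantity = 30 × 231.5 = 6945.

Government cost = £6945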